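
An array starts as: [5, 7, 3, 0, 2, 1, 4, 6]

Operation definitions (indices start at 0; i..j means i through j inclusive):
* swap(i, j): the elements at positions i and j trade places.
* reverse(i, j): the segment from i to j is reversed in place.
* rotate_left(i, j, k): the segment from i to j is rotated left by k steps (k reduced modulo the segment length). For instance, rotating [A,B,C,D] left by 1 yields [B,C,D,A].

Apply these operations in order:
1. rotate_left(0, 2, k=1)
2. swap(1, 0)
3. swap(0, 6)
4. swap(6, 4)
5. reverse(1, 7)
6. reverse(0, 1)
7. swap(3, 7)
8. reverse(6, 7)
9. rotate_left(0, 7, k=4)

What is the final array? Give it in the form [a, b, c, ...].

Answer: [3, 0, 1, 5, 6, 4, 2, 7]

Derivation:
After 1 (rotate_left(0, 2, k=1)): [7, 3, 5, 0, 2, 1, 4, 6]
After 2 (swap(1, 0)): [3, 7, 5, 0, 2, 1, 4, 6]
After 3 (swap(0, 6)): [4, 7, 5, 0, 2, 1, 3, 6]
After 4 (swap(6, 4)): [4, 7, 5, 0, 3, 1, 2, 6]
After 5 (reverse(1, 7)): [4, 6, 2, 1, 3, 0, 5, 7]
After 6 (reverse(0, 1)): [6, 4, 2, 1, 3, 0, 5, 7]
After 7 (swap(3, 7)): [6, 4, 2, 7, 3, 0, 5, 1]
After 8 (reverse(6, 7)): [6, 4, 2, 7, 3, 0, 1, 5]
After 9 (rotate_left(0, 7, k=4)): [3, 0, 1, 5, 6, 4, 2, 7]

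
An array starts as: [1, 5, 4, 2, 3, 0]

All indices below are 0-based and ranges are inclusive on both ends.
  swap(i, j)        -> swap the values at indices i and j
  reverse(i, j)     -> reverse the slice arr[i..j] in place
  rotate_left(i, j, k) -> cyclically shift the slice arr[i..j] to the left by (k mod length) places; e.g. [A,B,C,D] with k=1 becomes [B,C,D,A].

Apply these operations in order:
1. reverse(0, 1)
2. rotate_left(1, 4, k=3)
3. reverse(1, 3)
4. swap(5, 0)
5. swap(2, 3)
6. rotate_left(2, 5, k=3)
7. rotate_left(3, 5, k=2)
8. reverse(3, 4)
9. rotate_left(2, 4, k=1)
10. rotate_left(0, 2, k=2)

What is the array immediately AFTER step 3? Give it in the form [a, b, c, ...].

After 1 (reverse(0, 1)): [5, 1, 4, 2, 3, 0]
After 2 (rotate_left(1, 4, k=3)): [5, 3, 1, 4, 2, 0]
After 3 (reverse(1, 3)): [5, 4, 1, 3, 2, 0]

Answer: [5, 4, 1, 3, 2, 0]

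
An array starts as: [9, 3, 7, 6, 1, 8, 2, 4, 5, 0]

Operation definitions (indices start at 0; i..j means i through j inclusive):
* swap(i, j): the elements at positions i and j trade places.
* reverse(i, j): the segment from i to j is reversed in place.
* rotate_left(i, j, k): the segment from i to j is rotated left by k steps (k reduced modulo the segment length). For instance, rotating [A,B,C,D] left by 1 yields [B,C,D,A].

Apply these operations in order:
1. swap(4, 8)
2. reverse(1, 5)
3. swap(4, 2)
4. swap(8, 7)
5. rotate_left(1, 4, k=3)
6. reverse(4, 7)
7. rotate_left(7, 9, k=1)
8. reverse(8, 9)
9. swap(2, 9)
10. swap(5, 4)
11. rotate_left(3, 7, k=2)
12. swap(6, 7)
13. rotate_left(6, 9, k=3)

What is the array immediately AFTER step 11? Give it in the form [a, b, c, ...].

Answer: [9, 5, 0, 1, 3, 4, 7, 2, 6, 8]

Derivation:
After 1 (swap(4, 8)): [9, 3, 7, 6, 5, 8, 2, 4, 1, 0]
After 2 (reverse(1, 5)): [9, 8, 5, 6, 7, 3, 2, 4, 1, 0]
After 3 (swap(4, 2)): [9, 8, 7, 6, 5, 3, 2, 4, 1, 0]
After 4 (swap(8, 7)): [9, 8, 7, 6, 5, 3, 2, 1, 4, 0]
After 5 (rotate_left(1, 4, k=3)): [9, 5, 8, 7, 6, 3, 2, 1, 4, 0]
After 6 (reverse(4, 7)): [9, 5, 8, 7, 1, 2, 3, 6, 4, 0]
After 7 (rotate_left(7, 9, k=1)): [9, 5, 8, 7, 1, 2, 3, 4, 0, 6]
After 8 (reverse(8, 9)): [9, 5, 8, 7, 1, 2, 3, 4, 6, 0]
After 9 (swap(2, 9)): [9, 5, 0, 7, 1, 2, 3, 4, 6, 8]
After 10 (swap(5, 4)): [9, 5, 0, 7, 2, 1, 3, 4, 6, 8]
After 11 (rotate_left(3, 7, k=2)): [9, 5, 0, 1, 3, 4, 7, 2, 6, 8]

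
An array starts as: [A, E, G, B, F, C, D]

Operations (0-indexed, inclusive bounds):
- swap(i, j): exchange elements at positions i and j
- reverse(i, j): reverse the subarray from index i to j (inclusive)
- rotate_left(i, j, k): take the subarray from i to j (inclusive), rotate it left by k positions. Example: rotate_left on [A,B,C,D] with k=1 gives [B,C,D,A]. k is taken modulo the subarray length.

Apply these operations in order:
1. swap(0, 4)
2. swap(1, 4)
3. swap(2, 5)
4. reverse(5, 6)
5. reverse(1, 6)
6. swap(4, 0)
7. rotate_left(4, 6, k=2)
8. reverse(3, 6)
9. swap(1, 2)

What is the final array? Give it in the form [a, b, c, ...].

After 1 (swap(0, 4)): [F, E, G, B, A, C, D]
After 2 (swap(1, 4)): [F, A, G, B, E, C, D]
After 3 (swap(2, 5)): [F, A, C, B, E, G, D]
After 4 (reverse(5, 6)): [F, A, C, B, E, D, G]
After 5 (reverse(1, 6)): [F, G, D, E, B, C, A]
After 6 (swap(4, 0)): [B, G, D, E, F, C, A]
After 7 (rotate_left(4, 6, k=2)): [B, G, D, E, A, F, C]
After 8 (reverse(3, 6)): [B, G, D, C, F, A, E]
After 9 (swap(1, 2)): [B, D, G, C, F, A, E]

Answer: [B, D, G, C, F, A, E]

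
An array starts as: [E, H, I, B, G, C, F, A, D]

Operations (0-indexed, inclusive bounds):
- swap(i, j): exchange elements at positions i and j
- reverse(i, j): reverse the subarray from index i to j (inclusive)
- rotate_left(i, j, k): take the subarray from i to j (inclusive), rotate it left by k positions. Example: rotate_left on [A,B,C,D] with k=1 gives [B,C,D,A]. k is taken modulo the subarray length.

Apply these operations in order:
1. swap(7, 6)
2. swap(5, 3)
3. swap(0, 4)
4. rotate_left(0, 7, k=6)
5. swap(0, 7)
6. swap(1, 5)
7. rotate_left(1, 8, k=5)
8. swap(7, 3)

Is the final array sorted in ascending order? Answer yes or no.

After 1 (swap(7, 6)): [E, H, I, B, G, C, A, F, D]
After 2 (swap(5, 3)): [E, H, I, C, G, B, A, F, D]
After 3 (swap(0, 4)): [G, H, I, C, E, B, A, F, D]
After 4 (rotate_left(0, 7, k=6)): [A, F, G, H, I, C, E, B, D]
After 5 (swap(0, 7)): [B, F, G, H, I, C, E, A, D]
After 6 (swap(1, 5)): [B, C, G, H, I, F, E, A, D]
After 7 (rotate_left(1, 8, k=5)): [B, E, A, D, C, G, H, I, F]
After 8 (swap(7, 3)): [B, E, A, I, C, G, H, D, F]

Answer: no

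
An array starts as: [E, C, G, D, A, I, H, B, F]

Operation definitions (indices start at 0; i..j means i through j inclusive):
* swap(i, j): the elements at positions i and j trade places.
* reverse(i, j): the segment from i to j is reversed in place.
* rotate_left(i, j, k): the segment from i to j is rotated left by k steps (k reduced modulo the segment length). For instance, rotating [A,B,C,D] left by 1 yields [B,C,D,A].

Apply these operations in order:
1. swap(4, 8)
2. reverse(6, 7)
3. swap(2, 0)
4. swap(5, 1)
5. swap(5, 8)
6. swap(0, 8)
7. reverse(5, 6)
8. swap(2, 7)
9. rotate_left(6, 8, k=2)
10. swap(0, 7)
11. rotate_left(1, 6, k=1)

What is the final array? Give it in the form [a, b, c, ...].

After 1 (swap(4, 8)): [E, C, G, D, F, I, H, B, A]
After 2 (reverse(6, 7)): [E, C, G, D, F, I, B, H, A]
After 3 (swap(2, 0)): [G, C, E, D, F, I, B, H, A]
After 4 (swap(5, 1)): [G, I, E, D, F, C, B, H, A]
After 5 (swap(5, 8)): [G, I, E, D, F, A, B, H, C]
After 6 (swap(0, 8)): [C, I, E, D, F, A, B, H, G]
After 7 (reverse(5, 6)): [C, I, E, D, F, B, A, H, G]
After 8 (swap(2, 7)): [C, I, H, D, F, B, A, E, G]
After 9 (rotate_left(6, 8, k=2)): [C, I, H, D, F, B, G, A, E]
After 10 (swap(0, 7)): [A, I, H, D, F, B, G, C, E]
After 11 (rotate_left(1, 6, k=1)): [A, H, D, F, B, G, I, C, E]

Answer: [A, H, D, F, B, G, I, C, E]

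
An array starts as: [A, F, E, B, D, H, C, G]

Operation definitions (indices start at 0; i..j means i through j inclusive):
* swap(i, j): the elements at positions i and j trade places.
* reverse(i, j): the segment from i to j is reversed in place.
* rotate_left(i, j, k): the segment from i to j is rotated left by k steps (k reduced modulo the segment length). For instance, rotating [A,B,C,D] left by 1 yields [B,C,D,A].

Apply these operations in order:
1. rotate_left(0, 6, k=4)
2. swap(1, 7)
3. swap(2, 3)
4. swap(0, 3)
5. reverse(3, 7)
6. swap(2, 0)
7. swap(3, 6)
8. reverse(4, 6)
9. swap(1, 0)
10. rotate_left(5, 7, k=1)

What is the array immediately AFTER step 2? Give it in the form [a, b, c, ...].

Answer: [D, G, C, A, F, E, B, H]

Derivation:
After 1 (rotate_left(0, 6, k=4)): [D, H, C, A, F, E, B, G]
After 2 (swap(1, 7)): [D, G, C, A, F, E, B, H]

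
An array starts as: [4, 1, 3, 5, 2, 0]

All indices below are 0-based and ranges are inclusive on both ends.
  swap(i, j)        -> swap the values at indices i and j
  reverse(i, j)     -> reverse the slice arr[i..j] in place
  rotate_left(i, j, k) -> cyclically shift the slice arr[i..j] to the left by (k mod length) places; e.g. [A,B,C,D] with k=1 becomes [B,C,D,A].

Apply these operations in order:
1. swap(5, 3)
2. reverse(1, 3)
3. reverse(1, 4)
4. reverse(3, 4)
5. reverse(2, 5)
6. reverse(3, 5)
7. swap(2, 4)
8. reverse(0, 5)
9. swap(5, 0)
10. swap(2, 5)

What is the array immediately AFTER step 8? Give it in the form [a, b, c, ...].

After 1 (swap(5, 3)): [4, 1, 3, 0, 2, 5]
After 2 (reverse(1, 3)): [4, 0, 3, 1, 2, 5]
After 3 (reverse(1, 4)): [4, 2, 1, 3, 0, 5]
After 4 (reverse(3, 4)): [4, 2, 1, 0, 3, 5]
After 5 (reverse(2, 5)): [4, 2, 5, 3, 0, 1]
After 6 (reverse(3, 5)): [4, 2, 5, 1, 0, 3]
After 7 (swap(2, 4)): [4, 2, 0, 1, 5, 3]
After 8 (reverse(0, 5)): [3, 5, 1, 0, 2, 4]

Answer: [3, 5, 1, 0, 2, 4]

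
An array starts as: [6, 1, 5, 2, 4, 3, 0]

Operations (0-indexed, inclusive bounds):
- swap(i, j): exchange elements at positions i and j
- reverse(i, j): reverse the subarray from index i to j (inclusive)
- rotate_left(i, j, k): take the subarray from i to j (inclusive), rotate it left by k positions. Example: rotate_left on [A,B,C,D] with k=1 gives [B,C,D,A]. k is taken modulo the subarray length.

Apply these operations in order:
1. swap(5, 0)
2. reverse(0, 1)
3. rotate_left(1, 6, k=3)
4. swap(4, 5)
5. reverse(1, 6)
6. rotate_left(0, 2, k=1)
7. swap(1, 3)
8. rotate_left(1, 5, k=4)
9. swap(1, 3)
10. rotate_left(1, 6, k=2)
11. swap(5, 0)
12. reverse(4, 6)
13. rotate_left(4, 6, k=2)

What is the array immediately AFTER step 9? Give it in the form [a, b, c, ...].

Answer: [2, 1, 5, 6, 3, 0, 4]

Derivation:
After 1 (swap(5, 0)): [3, 1, 5, 2, 4, 6, 0]
After 2 (reverse(0, 1)): [1, 3, 5, 2, 4, 6, 0]
After 3 (rotate_left(1, 6, k=3)): [1, 4, 6, 0, 3, 5, 2]
After 4 (swap(4, 5)): [1, 4, 6, 0, 5, 3, 2]
After 5 (reverse(1, 6)): [1, 2, 3, 5, 0, 6, 4]
After 6 (rotate_left(0, 2, k=1)): [2, 3, 1, 5, 0, 6, 4]
After 7 (swap(1, 3)): [2, 5, 1, 3, 0, 6, 4]
After 8 (rotate_left(1, 5, k=4)): [2, 6, 5, 1, 3, 0, 4]
After 9 (swap(1, 3)): [2, 1, 5, 6, 3, 0, 4]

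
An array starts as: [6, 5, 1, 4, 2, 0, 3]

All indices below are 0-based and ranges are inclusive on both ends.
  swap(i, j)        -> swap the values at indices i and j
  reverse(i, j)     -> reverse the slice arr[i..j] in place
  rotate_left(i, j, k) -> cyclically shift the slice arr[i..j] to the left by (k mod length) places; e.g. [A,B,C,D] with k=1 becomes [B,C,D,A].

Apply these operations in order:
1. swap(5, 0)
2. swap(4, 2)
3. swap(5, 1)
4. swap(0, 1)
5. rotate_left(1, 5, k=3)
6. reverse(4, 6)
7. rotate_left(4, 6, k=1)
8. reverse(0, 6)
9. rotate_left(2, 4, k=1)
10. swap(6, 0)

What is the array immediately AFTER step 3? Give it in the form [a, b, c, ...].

Answer: [0, 6, 2, 4, 1, 5, 3]

Derivation:
After 1 (swap(5, 0)): [0, 5, 1, 4, 2, 6, 3]
After 2 (swap(4, 2)): [0, 5, 2, 4, 1, 6, 3]
After 3 (swap(5, 1)): [0, 6, 2, 4, 1, 5, 3]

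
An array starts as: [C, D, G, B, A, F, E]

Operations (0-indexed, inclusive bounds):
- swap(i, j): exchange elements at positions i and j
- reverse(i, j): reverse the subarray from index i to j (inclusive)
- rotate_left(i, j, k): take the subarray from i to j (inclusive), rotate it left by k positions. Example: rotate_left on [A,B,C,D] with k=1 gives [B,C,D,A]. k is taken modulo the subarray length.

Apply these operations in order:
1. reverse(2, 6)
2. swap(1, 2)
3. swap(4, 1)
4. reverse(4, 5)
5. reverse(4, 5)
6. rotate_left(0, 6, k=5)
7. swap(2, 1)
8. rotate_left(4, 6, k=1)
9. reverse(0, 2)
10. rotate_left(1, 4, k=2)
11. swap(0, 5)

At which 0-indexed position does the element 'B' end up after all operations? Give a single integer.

After 1 (reverse(2, 6)): [C, D, E, F, A, B, G]
After 2 (swap(1, 2)): [C, E, D, F, A, B, G]
After 3 (swap(4, 1)): [C, A, D, F, E, B, G]
After 4 (reverse(4, 5)): [C, A, D, F, B, E, G]
After 5 (reverse(4, 5)): [C, A, D, F, E, B, G]
After 6 (rotate_left(0, 6, k=5)): [B, G, C, A, D, F, E]
After 7 (swap(2, 1)): [B, C, G, A, D, F, E]
After 8 (rotate_left(4, 6, k=1)): [B, C, G, A, F, E, D]
After 9 (reverse(0, 2)): [G, C, B, A, F, E, D]
After 10 (rotate_left(1, 4, k=2)): [G, A, F, C, B, E, D]
After 11 (swap(0, 5)): [E, A, F, C, B, G, D]

Answer: 4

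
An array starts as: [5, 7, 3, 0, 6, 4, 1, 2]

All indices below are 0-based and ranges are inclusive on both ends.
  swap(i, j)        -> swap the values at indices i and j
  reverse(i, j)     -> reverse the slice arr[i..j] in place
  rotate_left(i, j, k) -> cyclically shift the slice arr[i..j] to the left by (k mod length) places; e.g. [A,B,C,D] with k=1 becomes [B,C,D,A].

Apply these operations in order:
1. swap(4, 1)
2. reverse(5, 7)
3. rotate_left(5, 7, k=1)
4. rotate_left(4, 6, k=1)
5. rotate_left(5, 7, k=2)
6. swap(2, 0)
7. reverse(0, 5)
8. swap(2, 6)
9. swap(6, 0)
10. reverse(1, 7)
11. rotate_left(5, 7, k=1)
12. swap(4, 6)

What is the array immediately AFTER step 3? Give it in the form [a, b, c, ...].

Answer: [5, 6, 3, 0, 7, 1, 4, 2]

Derivation:
After 1 (swap(4, 1)): [5, 6, 3, 0, 7, 4, 1, 2]
After 2 (reverse(5, 7)): [5, 6, 3, 0, 7, 2, 1, 4]
After 3 (rotate_left(5, 7, k=1)): [5, 6, 3, 0, 7, 1, 4, 2]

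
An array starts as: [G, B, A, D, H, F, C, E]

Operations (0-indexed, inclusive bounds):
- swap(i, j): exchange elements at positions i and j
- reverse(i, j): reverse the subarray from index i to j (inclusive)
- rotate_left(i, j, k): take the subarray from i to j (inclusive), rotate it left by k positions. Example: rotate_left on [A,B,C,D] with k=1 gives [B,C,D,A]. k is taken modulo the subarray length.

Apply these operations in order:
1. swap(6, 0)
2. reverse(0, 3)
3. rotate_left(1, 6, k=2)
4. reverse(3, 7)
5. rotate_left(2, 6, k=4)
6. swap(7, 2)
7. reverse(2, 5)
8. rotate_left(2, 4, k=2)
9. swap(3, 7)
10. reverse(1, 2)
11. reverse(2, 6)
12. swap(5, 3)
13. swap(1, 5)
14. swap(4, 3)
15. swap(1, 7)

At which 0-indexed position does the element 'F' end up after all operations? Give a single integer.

Answer: 7

Derivation:
After 1 (swap(6, 0)): [C, B, A, D, H, F, G, E]
After 2 (reverse(0, 3)): [D, A, B, C, H, F, G, E]
After 3 (rotate_left(1, 6, k=2)): [D, C, H, F, G, A, B, E]
After 4 (reverse(3, 7)): [D, C, H, E, B, A, G, F]
After 5 (rotate_left(2, 6, k=4)): [D, C, G, H, E, B, A, F]
After 6 (swap(7, 2)): [D, C, F, H, E, B, A, G]
After 7 (reverse(2, 5)): [D, C, B, E, H, F, A, G]
After 8 (rotate_left(2, 4, k=2)): [D, C, H, B, E, F, A, G]
After 9 (swap(3, 7)): [D, C, H, G, E, F, A, B]
After 10 (reverse(1, 2)): [D, H, C, G, E, F, A, B]
After 11 (reverse(2, 6)): [D, H, A, F, E, G, C, B]
After 12 (swap(5, 3)): [D, H, A, G, E, F, C, B]
After 13 (swap(1, 5)): [D, F, A, G, E, H, C, B]
After 14 (swap(4, 3)): [D, F, A, E, G, H, C, B]
After 15 (swap(1, 7)): [D, B, A, E, G, H, C, F]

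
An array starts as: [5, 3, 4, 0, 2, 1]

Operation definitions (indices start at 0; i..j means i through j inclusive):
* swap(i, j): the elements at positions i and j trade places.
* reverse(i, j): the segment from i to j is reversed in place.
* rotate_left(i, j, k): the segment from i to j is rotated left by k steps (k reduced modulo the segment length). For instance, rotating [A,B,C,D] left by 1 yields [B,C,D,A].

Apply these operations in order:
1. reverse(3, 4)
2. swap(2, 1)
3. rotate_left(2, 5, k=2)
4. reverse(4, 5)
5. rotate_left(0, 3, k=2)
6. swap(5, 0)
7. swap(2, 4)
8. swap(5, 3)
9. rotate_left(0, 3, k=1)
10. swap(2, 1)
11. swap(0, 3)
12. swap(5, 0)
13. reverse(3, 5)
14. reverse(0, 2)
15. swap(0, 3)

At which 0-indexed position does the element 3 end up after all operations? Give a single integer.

Answer: 0

Derivation:
After 1 (reverse(3, 4)): [5, 3, 4, 2, 0, 1]
After 2 (swap(2, 1)): [5, 4, 3, 2, 0, 1]
After 3 (rotate_left(2, 5, k=2)): [5, 4, 0, 1, 3, 2]
After 4 (reverse(4, 5)): [5, 4, 0, 1, 2, 3]
After 5 (rotate_left(0, 3, k=2)): [0, 1, 5, 4, 2, 3]
After 6 (swap(5, 0)): [3, 1, 5, 4, 2, 0]
After 7 (swap(2, 4)): [3, 1, 2, 4, 5, 0]
After 8 (swap(5, 3)): [3, 1, 2, 0, 5, 4]
After 9 (rotate_left(0, 3, k=1)): [1, 2, 0, 3, 5, 4]
After 10 (swap(2, 1)): [1, 0, 2, 3, 5, 4]
After 11 (swap(0, 3)): [3, 0, 2, 1, 5, 4]
After 12 (swap(5, 0)): [4, 0, 2, 1, 5, 3]
After 13 (reverse(3, 5)): [4, 0, 2, 3, 5, 1]
After 14 (reverse(0, 2)): [2, 0, 4, 3, 5, 1]
After 15 (swap(0, 3)): [3, 0, 4, 2, 5, 1]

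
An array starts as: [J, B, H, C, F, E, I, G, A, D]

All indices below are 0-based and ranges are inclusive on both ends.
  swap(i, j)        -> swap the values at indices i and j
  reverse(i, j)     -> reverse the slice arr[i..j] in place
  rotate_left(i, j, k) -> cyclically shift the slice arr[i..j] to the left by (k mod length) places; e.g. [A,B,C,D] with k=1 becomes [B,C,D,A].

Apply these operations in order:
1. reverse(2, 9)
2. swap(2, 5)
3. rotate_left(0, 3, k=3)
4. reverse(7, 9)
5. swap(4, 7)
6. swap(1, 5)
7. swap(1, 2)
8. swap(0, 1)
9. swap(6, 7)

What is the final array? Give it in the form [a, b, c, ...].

After 1 (reverse(2, 9)): [J, B, D, A, G, I, E, F, C, H]
After 2 (swap(2, 5)): [J, B, I, A, G, D, E, F, C, H]
After 3 (rotate_left(0, 3, k=3)): [A, J, B, I, G, D, E, F, C, H]
After 4 (reverse(7, 9)): [A, J, B, I, G, D, E, H, C, F]
After 5 (swap(4, 7)): [A, J, B, I, H, D, E, G, C, F]
After 6 (swap(1, 5)): [A, D, B, I, H, J, E, G, C, F]
After 7 (swap(1, 2)): [A, B, D, I, H, J, E, G, C, F]
After 8 (swap(0, 1)): [B, A, D, I, H, J, E, G, C, F]
After 9 (swap(6, 7)): [B, A, D, I, H, J, G, E, C, F]

Answer: [B, A, D, I, H, J, G, E, C, F]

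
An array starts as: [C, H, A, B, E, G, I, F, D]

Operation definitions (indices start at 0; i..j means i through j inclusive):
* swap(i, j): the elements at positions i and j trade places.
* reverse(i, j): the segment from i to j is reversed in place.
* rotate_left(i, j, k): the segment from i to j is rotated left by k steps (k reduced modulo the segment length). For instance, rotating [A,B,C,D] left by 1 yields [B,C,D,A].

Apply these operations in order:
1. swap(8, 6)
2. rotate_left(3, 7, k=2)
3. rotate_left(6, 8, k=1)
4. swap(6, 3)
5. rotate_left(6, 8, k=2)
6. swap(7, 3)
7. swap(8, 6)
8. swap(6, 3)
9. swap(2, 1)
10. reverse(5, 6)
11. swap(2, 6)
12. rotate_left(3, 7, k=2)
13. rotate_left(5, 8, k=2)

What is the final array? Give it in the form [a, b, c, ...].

After 1 (swap(8, 6)): [C, H, A, B, E, G, D, F, I]
After 2 (rotate_left(3, 7, k=2)): [C, H, A, G, D, F, B, E, I]
After 3 (rotate_left(6, 8, k=1)): [C, H, A, G, D, F, E, I, B]
After 4 (swap(6, 3)): [C, H, A, E, D, F, G, I, B]
After 5 (rotate_left(6, 8, k=2)): [C, H, A, E, D, F, B, G, I]
After 6 (swap(7, 3)): [C, H, A, G, D, F, B, E, I]
After 7 (swap(8, 6)): [C, H, A, G, D, F, I, E, B]
After 8 (swap(6, 3)): [C, H, A, I, D, F, G, E, B]
After 9 (swap(2, 1)): [C, A, H, I, D, F, G, E, B]
After 10 (reverse(5, 6)): [C, A, H, I, D, G, F, E, B]
After 11 (swap(2, 6)): [C, A, F, I, D, G, H, E, B]
After 12 (rotate_left(3, 7, k=2)): [C, A, F, G, H, E, I, D, B]
After 13 (rotate_left(5, 8, k=2)): [C, A, F, G, H, D, B, E, I]

Answer: [C, A, F, G, H, D, B, E, I]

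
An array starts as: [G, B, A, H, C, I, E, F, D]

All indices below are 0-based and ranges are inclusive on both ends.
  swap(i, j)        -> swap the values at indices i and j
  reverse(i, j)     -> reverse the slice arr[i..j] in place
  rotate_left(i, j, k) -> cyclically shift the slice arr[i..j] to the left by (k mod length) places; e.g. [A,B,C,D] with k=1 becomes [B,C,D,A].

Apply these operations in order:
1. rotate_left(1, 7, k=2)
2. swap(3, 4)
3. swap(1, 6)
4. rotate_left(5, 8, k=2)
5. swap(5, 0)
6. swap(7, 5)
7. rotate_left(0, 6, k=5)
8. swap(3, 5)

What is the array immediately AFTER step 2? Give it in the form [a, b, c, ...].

Answer: [G, H, C, E, I, F, B, A, D]

Derivation:
After 1 (rotate_left(1, 7, k=2)): [G, H, C, I, E, F, B, A, D]
After 2 (swap(3, 4)): [G, H, C, E, I, F, B, A, D]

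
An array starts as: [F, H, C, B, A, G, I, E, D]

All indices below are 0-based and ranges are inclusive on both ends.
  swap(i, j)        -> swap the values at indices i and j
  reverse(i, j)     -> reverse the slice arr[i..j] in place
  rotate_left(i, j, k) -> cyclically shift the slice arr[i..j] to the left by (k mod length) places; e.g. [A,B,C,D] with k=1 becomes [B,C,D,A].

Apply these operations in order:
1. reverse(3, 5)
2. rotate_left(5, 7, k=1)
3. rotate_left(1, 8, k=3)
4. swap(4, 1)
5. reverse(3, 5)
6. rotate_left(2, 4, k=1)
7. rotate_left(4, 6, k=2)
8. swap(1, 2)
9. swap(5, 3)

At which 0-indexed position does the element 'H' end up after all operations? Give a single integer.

After 1 (reverse(3, 5)): [F, H, C, G, A, B, I, E, D]
After 2 (rotate_left(5, 7, k=1)): [F, H, C, G, A, I, E, B, D]
After 3 (rotate_left(1, 8, k=3)): [F, A, I, E, B, D, H, C, G]
After 4 (swap(4, 1)): [F, B, I, E, A, D, H, C, G]
After 5 (reverse(3, 5)): [F, B, I, D, A, E, H, C, G]
After 6 (rotate_left(2, 4, k=1)): [F, B, D, A, I, E, H, C, G]
After 7 (rotate_left(4, 6, k=2)): [F, B, D, A, H, I, E, C, G]
After 8 (swap(1, 2)): [F, D, B, A, H, I, E, C, G]
After 9 (swap(5, 3)): [F, D, B, I, H, A, E, C, G]

Answer: 4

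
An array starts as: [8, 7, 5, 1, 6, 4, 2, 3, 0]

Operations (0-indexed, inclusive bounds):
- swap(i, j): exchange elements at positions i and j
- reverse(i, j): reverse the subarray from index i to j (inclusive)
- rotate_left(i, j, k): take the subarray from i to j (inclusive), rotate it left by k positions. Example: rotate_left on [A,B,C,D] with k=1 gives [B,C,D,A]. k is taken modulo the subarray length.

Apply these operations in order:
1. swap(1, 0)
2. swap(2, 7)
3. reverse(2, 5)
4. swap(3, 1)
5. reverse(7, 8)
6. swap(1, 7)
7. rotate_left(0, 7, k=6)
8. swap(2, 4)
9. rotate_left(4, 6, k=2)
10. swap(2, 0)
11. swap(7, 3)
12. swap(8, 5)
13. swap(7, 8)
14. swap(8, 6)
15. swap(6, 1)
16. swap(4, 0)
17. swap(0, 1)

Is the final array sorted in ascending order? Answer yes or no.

After 1 (swap(1, 0)): [7, 8, 5, 1, 6, 4, 2, 3, 0]
After 2 (swap(2, 7)): [7, 8, 3, 1, 6, 4, 2, 5, 0]
After 3 (reverse(2, 5)): [7, 8, 4, 6, 1, 3, 2, 5, 0]
After 4 (swap(3, 1)): [7, 6, 4, 8, 1, 3, 2, 5, 0]
After 5 (reverse(7, 8)): [7, 6, 4, 8, 1, 3, 2, 0, 5]
After 6 (swap(1, 7)): [7, 0, 4, 8, 1, 3, 2, 6, 5]
After 7 (rotate_left(0, 7, k=6)): [2, 6, 7, 0, 4, 8, 1, 3, 5]
After 8 (swap(2, 4)): [2, 6, 4, 0, 7, 8, 1, 3, 5]
After 9 (rotate_left(4, 6, k=2)): [2, 6, 4, 0, 1, 7, 8, 3, 5]
After 10 (swap(2, 0)): [4, 6, 2, 0, 1, 7, 8, 3, 5]
After 11 (swap(7, 3)): [4, 6, 2, 3, 1, 7, 8, 0, 5]
After 12 (swap(8, 5)): [4, 6, 2, 3, 1, 5, 8, 0, 7]
After 13 (swap(7, 8)): [4, 6, 2, 3, 1, 5, 8, 7, 0]
After 14 (swap(8, 6)): [4, 6, 2, 3, 1, 5, 0, 7, 8]
After 15 (swap(6, 1)): [4, 0, 2, 3, 1, 5, 6, 7, 8]
After 16 (swap(4, 0)): [1, 0, 2, 3, 4, 5, 6, 7, 8]
After 17 (swap(0, 1)): [0, 1, 2, 3, 4, 5, 6, 7, 8]

Answer: yes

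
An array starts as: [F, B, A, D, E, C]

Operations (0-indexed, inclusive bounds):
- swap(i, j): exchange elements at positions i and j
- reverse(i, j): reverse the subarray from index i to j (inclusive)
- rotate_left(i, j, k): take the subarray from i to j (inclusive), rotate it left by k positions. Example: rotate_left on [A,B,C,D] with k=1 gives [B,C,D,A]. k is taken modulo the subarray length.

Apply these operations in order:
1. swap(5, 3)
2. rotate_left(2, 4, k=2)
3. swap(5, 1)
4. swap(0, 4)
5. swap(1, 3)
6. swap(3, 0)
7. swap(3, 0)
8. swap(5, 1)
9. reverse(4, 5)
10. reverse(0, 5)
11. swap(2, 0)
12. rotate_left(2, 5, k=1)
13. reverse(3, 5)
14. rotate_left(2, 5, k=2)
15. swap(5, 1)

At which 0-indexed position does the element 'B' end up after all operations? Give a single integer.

After 1 (swap(5, 3)): [F, B, A, C, E, D]
After 2 (rotate_left(2, 4, k=2)): [F, B, E, A, C, D]
After 3 (swap(5, 1)): [F, D, E, A, C, B]
After 4 (swap(0, 4)): [C, D, E, A, F, B]
After 5 (swap(1, 3)): [C, A, E, D, F, B]
After 6 (swap(3, 0)): [D, A, E, C, F, B]
After 7 (swap(3, 0)): [C, A, E, D, F, B]
After 8 (swap(5, 1)): [C, B, E, D, F, A]
After 9 (reverse(4, 5)): [C, B, E, D, A, F]
After 10 (reverse(0, 5)): [F, A, D, E, B, C]
After 11 (swap(2, 0)): [D, A, F, E, B, C]
After 12 (rotate_left(2, 5, k=1)): [D, A, E, B, C, F]
After 13 (reverse(3, 5)): [D, A, E, F, C, B]
After 14 (rotate_left(2, 5, k=2)): [D, A, C, B, E, F]
After 15 (swap(5, 1)): [D, F, C, B, E, A]

Answer: 3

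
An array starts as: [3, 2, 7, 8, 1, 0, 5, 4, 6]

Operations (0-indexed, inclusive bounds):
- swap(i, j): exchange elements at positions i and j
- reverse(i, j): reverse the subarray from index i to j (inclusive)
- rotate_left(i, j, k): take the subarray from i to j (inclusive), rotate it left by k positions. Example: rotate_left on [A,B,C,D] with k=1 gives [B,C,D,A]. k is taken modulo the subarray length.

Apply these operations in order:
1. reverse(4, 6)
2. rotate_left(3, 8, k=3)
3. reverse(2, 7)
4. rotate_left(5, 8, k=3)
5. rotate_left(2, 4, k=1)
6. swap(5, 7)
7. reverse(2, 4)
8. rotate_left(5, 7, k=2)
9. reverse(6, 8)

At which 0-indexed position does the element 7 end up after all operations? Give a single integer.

After 1 (reverse(4, 6)): [3, 2, 7, 8, 5, 0, 1, 4, 6]
After 2 (rotate_left(3, 8, k=3)): [3, 2, 7, 1, 4, 6, 8, 5, 0]
After 3 (reverse(2, 7)): [3, 2, 5, 8, 6, 4, 1, 7, 0]
After 4 (rotate_left(5, 8, k=3)): [3, 2, 5, 8, 6, 0, 4, 1, 7]
After 5 (rotate_left(2, 4, k=1)): [3, 2, 8, 6, 5, 0, 4, 1, 7]
After 6 (swap(5, 7)): [3, 2, 8, 6, 5, 1, 4, 0, 7]
After 7 (reverse(2, 4)): [3, 2, 5, 6, 8, 1, 4, 0, 7]
After 8 (rotate_left(5, 7, k=2)): [3, 2, 5, 6, 8, 0, 1, 4, 7]
After 9 (reverse(6, 8)): [3, 2, 5, 6, 8, 0, 7, 4, 1]

Answer: 6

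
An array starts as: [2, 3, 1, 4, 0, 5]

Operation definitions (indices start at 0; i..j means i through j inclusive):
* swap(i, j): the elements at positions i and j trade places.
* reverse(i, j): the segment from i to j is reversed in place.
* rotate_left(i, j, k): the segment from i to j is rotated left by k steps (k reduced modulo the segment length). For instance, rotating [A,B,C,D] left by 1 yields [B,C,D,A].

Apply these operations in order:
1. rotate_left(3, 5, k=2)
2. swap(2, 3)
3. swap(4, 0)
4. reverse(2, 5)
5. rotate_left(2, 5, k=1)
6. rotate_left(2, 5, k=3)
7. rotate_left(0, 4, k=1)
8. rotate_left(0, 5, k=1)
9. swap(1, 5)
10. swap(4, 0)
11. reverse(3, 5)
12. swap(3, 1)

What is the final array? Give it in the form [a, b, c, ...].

After 1 (rotate_left(3, 5, k=2)): [2, 3, 1, 5, 4, 0]
After 2 (swap(2, 3)): [2, 3, 5, 1, 4, 0]
After 3 (swap(4, 0)): [4, 3, 5, 1, 2, 0]
After 4 (reverse(2, 5)): [4, 3, 0, 2, 1, 5]
After 5 (rotate_left(2, 5, k=1)): [4, 3, 2, 1, 5, 0]
After 6 (rotate_left(2, 5, k=3)): [4, 3, 0, 2, 1, 5]
After 7 (rotate_left(0, 4, k=1)): [3, 0, 2, 1, 4, 5]
After 8 (rotate_left(0, 5, k=1)): [0, 2, 1, 4, 5, 3]
After 9 (swap(1, 5)): [0, 3, 1, 4, 5, 2]
After 10 (swap(4, 0)): [5, 3, 1, 4, 0, 2]
After 11 (reverse(3, 5)): [5, 3, 1, 2, 0, 4]
After 12 (swap(3, 1)): [5, 2, 1, 3, 0, 4]

Answer: [5, 2, 1, 3, 0, 4]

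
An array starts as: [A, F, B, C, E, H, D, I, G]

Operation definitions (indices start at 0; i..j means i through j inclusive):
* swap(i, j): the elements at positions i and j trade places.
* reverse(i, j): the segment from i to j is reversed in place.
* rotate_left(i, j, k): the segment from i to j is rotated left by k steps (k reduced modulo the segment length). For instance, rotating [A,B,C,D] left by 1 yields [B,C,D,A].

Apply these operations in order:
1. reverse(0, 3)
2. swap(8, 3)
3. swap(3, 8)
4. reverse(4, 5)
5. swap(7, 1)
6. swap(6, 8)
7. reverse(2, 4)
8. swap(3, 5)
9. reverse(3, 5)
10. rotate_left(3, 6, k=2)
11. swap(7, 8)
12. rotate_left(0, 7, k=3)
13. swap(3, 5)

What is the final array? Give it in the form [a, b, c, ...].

Answer: [E, G, A, C, D, F, I, H, B]

Derivation:
After 1 (reverse(0, 3)): [C, B, F, A, E, H, D, I, G]
After 2 (swap(8, 3)): [C, B, F, G, E, H, D, I, A]
After 3 (swap(3, 8)): [C, B, F, A, E, H, D, I, G]
After 4 (reverse(4, 5)): [C, B, F, A, H, E, D, I, G]
After 5 (swap(7, 1)): [C, I, F, A, H, E, D, B, G]
After 6 (swap(6, 8)): [C, I, F, A, H, E, G, B, D]
After 7 (reverse(2, 4)): [C, I, H, A, F, E, G, B, D]
After 8 (swap(3, 5)): [C, I, H, E, F, A, G, B, D]
After 9 (reverse(3, 5)): [C, I, H, A, F, E, G, B, D]
After 10 (rotate_left(3, 6, k=2)): [C, I, H, E, G, A, F, B, D]
After 11 (swap(7, 8)): [C, I, H, E, G, A, F, D, B]
After 12 (rotate_left(0, 7, k=3)): [E, G, A, F, D, C, I, H, B]
After 13 (swap(3, 5)): [E, G, A, C, D, F, I, H, B]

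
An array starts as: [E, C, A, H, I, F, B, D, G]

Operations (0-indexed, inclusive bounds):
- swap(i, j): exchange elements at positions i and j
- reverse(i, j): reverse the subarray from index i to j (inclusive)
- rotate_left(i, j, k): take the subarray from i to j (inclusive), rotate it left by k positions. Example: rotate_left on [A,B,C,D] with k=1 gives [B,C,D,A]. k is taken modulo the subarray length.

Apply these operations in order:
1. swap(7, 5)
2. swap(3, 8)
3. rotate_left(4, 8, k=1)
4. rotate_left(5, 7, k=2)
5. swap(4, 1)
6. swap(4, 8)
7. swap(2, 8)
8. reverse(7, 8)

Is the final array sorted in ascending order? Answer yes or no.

After 1 (swap(7, 5)): [E, C, A, H, I, D, B, F, G]
After 2 (swap(3, 8)): [E, C, A, G, I, D, B, F, H]
After 3 (rotate_left(4, 8, k=1)): [E, C, A, G, D, B, F, H, I]
After 4 (rotate_left(5, 7, k=2)): [E, C, A, G, D, H, B, F, I]
After 5 (swap(4, 1)): [E, D, A, G, C, H, B, F, I]
After 6 (swap(4, 8)): [E, D, A, G, I, H, B, F, C]
After 7 (swap(2, 8)): [E, D, C, G, I, H, B, F, A]
After 8 (reverse(7, 8)): [E, D, C, G, I, H, B, A, F]

Answer: no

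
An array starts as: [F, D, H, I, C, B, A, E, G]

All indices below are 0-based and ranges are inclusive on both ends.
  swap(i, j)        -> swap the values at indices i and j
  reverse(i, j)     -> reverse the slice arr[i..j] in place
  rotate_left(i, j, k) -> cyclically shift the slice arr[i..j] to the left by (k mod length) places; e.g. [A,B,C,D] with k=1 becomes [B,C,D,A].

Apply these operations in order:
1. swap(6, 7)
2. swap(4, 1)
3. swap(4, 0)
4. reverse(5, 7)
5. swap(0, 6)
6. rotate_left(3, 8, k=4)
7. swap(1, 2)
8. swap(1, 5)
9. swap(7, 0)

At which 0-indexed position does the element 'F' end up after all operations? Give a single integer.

After 1 (swap(6, 7)): [F, D, H, I, C, B, E, A, G]
After 2 (swap(4, 1)): [F, C, H, I, D, B, E, A, G]
After 3 (swap(4, 0)): [D, C, H, I, F, B, E, A, G]
After 4 (reverse(5, 7)): [D, C, H, I, F, A, E, B, G]
After 5 (swap(0, 6)): [E, C, H, I, F, A, D, B, G]
After 6 (rotate_left(3, 8, k=4)): [E, C, H, B, G, I, F, A, D]
After 7 (swap(1, 2)): [E, H, C, B, G, I, F, A, D]
After 8 (swap(1, 5)): [E, I, C, B, G, H, F, A, D]
After 9 (swap(7, 0)): [A, I, C, B, G, H, F, E, D]

Answer: 6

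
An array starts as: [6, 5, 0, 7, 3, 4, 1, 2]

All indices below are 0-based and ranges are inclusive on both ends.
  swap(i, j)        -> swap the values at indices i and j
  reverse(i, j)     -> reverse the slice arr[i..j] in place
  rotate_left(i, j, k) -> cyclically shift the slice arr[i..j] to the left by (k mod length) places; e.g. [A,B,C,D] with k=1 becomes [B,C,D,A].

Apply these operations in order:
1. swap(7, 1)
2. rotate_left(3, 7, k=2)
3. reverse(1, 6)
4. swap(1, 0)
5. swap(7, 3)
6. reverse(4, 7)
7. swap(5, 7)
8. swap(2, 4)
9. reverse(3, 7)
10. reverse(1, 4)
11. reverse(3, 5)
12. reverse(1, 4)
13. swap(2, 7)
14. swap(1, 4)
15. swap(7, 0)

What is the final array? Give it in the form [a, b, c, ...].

After 1 (swap(7, 1)): [6, 2, 0, 7, 3, 4, 1, 5]
After 2 (rotate_left(3, 7, k=2)): [6, 2, 0, 4, 1, 5, 7, 3]
After 3 (reverse(1, 6)): [6, 7, 5, 1, 4, 0, 2, 3]
After 4 (swap(1, 0)): [7, 6, 5, 1, 4, 0, 2, 3]
After 5 (swap(7, 3)): [7, 6, 5, 3, 4, 0, 2, 1]
After 6 (reverse(4, 7)): [7, 6, 5, 3, 1, 2, 0, 4]
After 7 (swap(5, 7)): [7, 6, 5, 3, 1, 4, 0, 2]
After 8 (swap(2, 4)): [7, 6, 1, 3, 5, 4, 0, 2]
After 9 (reverse(3, 7)): [7, 6, 1, 2, 0, 4, 5, 3]
After 10 (reverse(1, 4)): [7, 0, 2, 1, 6, 4, 5, 3]
After 11 (reverse(3, 5)): [7, 0, 2, 4, 6, 1, 5, 3]
After 12 (reverse(1, 4)): [7, 6, 4, 2, 0, 1, 5, 3]
After 13 (swap(2, 7)): [7, 6, 3, 2, 0, 1, 5, 4]
After 14 (swap(1, 4)): [7, 0, 3, 2, 6, 1, 5, 4]
After 15 (swap(7, 0)): [4, 0, 3, 2, 6, 1, 5, 7]

Answer: [4, 0, 3, 2, 6, 1, 5, 7]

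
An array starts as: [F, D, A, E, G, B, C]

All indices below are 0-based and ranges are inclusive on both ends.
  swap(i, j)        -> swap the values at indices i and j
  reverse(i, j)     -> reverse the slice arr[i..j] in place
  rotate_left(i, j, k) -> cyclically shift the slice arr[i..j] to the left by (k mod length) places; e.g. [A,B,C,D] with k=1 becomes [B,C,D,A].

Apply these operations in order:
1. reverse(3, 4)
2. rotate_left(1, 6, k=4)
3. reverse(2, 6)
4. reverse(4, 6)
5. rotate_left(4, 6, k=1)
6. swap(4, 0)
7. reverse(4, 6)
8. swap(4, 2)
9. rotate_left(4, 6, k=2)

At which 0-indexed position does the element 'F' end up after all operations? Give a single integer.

Answer: 4

Derivation:
After 1 (reverse(3, 4)): [F, D, A, G, E, B, C]
After 2 (rotate_left(1, 6, k=4)): [F, B, C, D, A, G, E]
After 3 (reverse(2, 6)): [F, B, E, G, A, D, C]
After 4 (reverse(4, 6)): [F, B, E, G, C, D, A]
After 5 (rotate_left(4, 6, k=1)): [F, B, E, G, D, A, C]
After 6 (swap(4, 0)): [D, B, E, G, F, A, C]
After 7 (reverse(4, 6)): [D, B, E, G, C, A, F]
After 8 (swap(4, 2)): [D, B, C, G, E, A, F]
After 9 (rotate_left(4, 6, k=2)): [D, B, C, G, F, E, A]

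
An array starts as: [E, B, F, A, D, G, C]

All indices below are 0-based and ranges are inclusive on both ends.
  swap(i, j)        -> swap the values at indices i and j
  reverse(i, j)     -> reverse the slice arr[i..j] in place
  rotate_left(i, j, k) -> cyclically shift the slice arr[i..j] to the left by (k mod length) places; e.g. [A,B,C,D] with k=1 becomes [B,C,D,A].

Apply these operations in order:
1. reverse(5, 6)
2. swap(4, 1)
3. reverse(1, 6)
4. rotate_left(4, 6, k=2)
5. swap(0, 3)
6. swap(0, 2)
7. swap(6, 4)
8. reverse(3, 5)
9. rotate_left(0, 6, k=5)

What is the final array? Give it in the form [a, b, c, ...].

After 1 (reverse(5, 6)): [E, B, F, A, D, C, G]
After 2 (swap(4, 1)): [E, D, F, A, B, C, G]
After 3 (reverse(1, 6)): [E, G, C, B, A, F, D]
After 4 (rotate_left(4, 6, k=2)): [E, G, C, B, D, A, F]
After 5 (swap(0, 3)): [B, G, C, E, D, A, F]
After 6 (swap(0, 2)): [C, G, B, E, D, A, F]
After 7 (swap(6, 4)): [C, G, B, E, F, A, D]
After 8 (reverse(3, 5)): [C, G, B, A, F, E, D]
After 9 (rotate_left(0, 6, k=5)): [E, D, C, G, B, A, F]

Answer: [E, D, C, G, B, A, F]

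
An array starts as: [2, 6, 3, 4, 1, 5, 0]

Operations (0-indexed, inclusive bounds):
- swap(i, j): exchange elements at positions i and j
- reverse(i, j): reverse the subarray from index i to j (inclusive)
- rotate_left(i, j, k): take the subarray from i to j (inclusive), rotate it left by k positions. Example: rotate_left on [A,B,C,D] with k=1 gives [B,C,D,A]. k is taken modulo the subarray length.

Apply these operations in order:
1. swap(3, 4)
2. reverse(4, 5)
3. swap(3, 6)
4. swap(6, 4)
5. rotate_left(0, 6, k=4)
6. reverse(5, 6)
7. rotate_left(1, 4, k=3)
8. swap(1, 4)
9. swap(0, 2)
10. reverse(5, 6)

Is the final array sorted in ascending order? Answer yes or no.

Answer: no

Derivation:
After 1 (swap(3, 4)): [2, 6, 3, 1, 4, 5, 0]
After 2 (reverse(4, 5)): [2, 6, 3, 1, 5, 4, 0]
After 3 (swap(3, 6)): [2, 6, 3, 0, 5, 4, 1]
After 4 (swap(6, 4)): [2, 6, 3, 0, 1, 4, 5]
After 5 (rotate_left(0, 6, k=4)): [1, 4, 5, 2, 6, 3, 0]
After 6 (reverse(5, 6)): [1, 4, 5, 2, 6, 0, 3]
After 7 (rotate_left(1, 4, k=3)): [1, 6, 4, 5, 2, 0, 3]
After 8 (swap(1, 4)): [1, 2, 4, 5, 6, 0, 3]
After 9 (swap(0, 2)): [4, 2, 1, 5, 6, 0, 3]
After 10 (reverse(5, 6)): [4, 2, 1, 5, 6, 3, 0]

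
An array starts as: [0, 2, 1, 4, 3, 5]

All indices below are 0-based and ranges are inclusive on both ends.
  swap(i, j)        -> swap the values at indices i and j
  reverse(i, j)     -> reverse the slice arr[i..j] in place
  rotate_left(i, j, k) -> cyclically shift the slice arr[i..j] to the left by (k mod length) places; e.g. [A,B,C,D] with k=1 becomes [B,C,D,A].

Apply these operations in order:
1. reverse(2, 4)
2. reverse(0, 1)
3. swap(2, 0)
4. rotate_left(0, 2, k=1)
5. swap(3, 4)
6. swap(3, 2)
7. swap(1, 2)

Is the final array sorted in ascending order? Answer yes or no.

Answer: yes

Derivation:
After 1 (reverse(2, 4)): [0, 2, 3, 4, 1, 5]
After 2 (reverse(0, 1)): [2, 0, 3, 4, 1, 5]
After 3 (swap(2, 0)): [3, 0, 2, 4, 1, 5]
After 4 (rotate_left(0, 2, k=1)): [0, 2, 3, 4, 1, 5]
After 5 (swap(3, 4)): [0, 2, 3, 1, 4, 5]
After 6 (swap(3, 2)): [0, 2, 1, 3, 4, 5]
After 7 (swap(1, 2)): [0, 1, 2, 3, 4, 5]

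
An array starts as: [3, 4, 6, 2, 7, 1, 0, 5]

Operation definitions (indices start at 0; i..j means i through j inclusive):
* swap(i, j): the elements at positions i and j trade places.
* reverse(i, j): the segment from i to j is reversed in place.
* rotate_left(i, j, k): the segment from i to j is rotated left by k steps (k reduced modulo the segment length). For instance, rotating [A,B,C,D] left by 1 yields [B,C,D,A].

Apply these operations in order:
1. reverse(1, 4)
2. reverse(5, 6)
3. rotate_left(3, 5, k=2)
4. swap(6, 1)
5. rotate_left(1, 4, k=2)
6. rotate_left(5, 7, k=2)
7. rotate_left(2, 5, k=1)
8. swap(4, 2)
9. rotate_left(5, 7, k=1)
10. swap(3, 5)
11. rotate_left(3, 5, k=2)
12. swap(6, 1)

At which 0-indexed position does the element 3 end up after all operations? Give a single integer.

Answer: 0

Derivation:
After 1 (reverse(1, 4)): [3, 7, 2, 6, 4, 1, 0, 5]
After 2 (reverse(5, 6)): [3, 7, 2, 6, 4, 0, 1, 5]
After 3 (rotate_left(3, 5, k=2)): [3, 7, 2, 0, 6, 4, 1, 5]
After 4 (swap(6, 1)): [3, 1, 2, 0, 6, 4, 7, 5]
After 5 (rotate_left(1, 4, k=2)): [3, 0, 6, 1, 2, 4, 7, 5]
After 6 (rotate_left(5, 7, k=2)): [3, 0, 6, 1, 2, 5, 4, 7]
After 7 (rotate_left(2, 5, k=1)): [3, 0, 1, 2, 5, 6, 4, 7]
After 8 (swap(4, 2)): [3, 0, 5, 2, 1, 6, 4, 7]
After 9 (rotate_left(5, 7, k=1)): [3, 0, 5, 2, 1, 4, 7, 6]
After 10 (swap(3, 5)): [3, 0, 5, 4, 1, 2, 7, 6]
After 11 (rotate_left(3, 5, k=2)): [3, 0, 5, 2, 4, 1, 7, 6]
After 12 (swap(6, 1)): [3, 7, 5, 2, 4, 1, 0, 6]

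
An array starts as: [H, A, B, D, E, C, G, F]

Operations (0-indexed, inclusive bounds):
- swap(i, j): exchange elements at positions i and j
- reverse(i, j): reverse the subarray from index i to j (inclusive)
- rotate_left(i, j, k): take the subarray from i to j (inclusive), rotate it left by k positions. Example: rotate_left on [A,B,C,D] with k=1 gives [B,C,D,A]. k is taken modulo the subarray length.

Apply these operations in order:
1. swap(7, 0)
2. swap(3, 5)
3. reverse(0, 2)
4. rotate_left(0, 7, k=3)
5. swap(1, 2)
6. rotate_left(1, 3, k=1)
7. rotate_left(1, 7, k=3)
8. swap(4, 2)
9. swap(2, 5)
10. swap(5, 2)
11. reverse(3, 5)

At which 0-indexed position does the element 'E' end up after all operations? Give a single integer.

Answer: 3

Derivation:
After 1 (swap(7, 0)): [F, A, B, D, E, C, G, H]
After 2 (swap(3, 5)): [F, A, B, C, E, D, G, H]
After 3 (reverse(0, 2)): [B, A, F, C, E, D, G, H]
After 4 (rotate_left(0, 7, k=3)): [C, E, D, G, H, B, A, F]
After 5 (swap(1, 2)): [C, D, E, G, H, B, A, F]
After 6 (rotate_left(1, 3, k=1)): [C, E, G, D, H, B, A, F]
After 7 (rotate_left(1, 7, k=3)): [C, H, B, A, F, E, G, D]
After 8 (swap(4, 2)): [C, H, F, A, B, E, G, D]
After 9 (swap(2, 5)): [C, H, E, A, B, F, G, D]
After 10 (swap(5, 2)): [C, H, F, A, B, E, G, D]
After 11 (reverse(3, 5)): [C, H, F, E, B, A, G, D]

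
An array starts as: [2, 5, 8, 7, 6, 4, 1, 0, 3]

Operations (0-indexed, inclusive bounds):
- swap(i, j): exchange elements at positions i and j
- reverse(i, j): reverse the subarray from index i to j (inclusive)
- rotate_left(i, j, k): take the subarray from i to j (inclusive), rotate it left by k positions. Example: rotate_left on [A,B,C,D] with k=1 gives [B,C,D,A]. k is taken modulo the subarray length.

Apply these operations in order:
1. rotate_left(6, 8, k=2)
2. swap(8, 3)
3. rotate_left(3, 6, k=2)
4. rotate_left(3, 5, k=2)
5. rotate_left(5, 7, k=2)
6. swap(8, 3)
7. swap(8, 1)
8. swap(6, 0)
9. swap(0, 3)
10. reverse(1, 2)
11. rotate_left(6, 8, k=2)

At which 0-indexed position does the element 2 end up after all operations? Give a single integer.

After 1 (rotate_left(6, 8, k=2)): [2, 5, 8, 7, 6, 4, 3, 1, 0]
After 2 (swap(8, 3)): [2, 5, 8, 0, 6, 4, 3, 1, 7]
After 3 (rotate_left(3, 6, k=2)): [2, 5, 8, 4, 3, 0, 6, 1, 7]
After 4 (rotate_left(3, 5, k=2)): [2, 5, 8, 0, 4, 3, 6, 1, 7]
After 5 (rotate_left(5, 7, k=2)): [2, 5, 8, 0, 4, 1, 3, 6, 7]
After 6 (swap(8, 3)): [2, 5, 8, 7, 4, 1, 3, 6, 0]
After 7 (swap(8, 1)): [2, 0, 8, 7, 4, 1, 3, 6, 5]
After 8 (swap(6, 0)): [3, 0, 8, 7, 4, 1, 2, 6, 5]
After 9 (swap(0, 3)): [7, 0, 8, 3, 4, 1, 2, 6, 5]
After 10 (reverse(1, 2)): [7, 8, 0, 3, 4, 1, 2, 6, 5]
After 11 (rotate_left(6, 8, k=2)): [7, 8, 0, 3, 4, 1, 5, 2, 6]

Answer: 7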